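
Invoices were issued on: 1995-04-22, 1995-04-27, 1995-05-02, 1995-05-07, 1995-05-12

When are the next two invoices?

1995-05-17, 1995-05-22

The spacing is 5, 5, 5, 5 days — always 5 days.
1995-05-12 + 5 days = 1995-05-17.
1995-05-17 + 5 days = 1995-05-22.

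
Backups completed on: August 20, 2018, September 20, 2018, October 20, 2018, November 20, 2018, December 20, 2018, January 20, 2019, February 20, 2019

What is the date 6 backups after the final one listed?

August 20, 2019

Each date is the 20th; the gaps (31, 30, 31, 30, 31, 31) track the month lengths.
The rule is the 20th of each month.
Next: March 2019 → March 20, 2019.
April 2019: April 20, 2019.
May 2019: May 20, 2019.
Next: June 2019 → June 20, 2019.
July 2019: July 20, 2019.
August 2019: August 20, 2019.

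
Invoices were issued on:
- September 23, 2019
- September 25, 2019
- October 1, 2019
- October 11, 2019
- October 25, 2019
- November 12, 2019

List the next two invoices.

December 4, 2019; December 30, 2019

Intervals are 2, 6, 10, 14, 18 days — an arithmetic progression with common difference 4.
Next gap: 22 days. November 12, 2019 + 22 days = December 4, 2019.
Next gap: 26 days. December 4, 2019 + 26 days = December 30, 2019.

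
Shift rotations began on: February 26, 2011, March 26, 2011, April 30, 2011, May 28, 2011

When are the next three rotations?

June 25, 2011; July 30, 2011; August 27, 2011

All Saturdays; the gaps (28, 35, 28) vary with month length.
This is the last Saturday of each month.
Last Saturday of June 2011: June 25, 2011.
Last Saturday of July 2011: July 30, 2011.
August 2011 ends with Saturday August 27, 2011.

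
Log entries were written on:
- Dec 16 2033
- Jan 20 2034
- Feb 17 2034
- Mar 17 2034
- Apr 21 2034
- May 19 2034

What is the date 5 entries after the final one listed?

Oct 20 2034

Gaps: 35, 28, 28, 35, 28 days — a mix of 28 and 35. Every date is a Friday.
Each is the 3rd Friday of its month.
June 2034 — 3rd Friday is Jun 16 2034.
3rd Friday of July 2034: Jul 21 2034.
August 2034 — 3rd Friday is Aug 18 2034.
September 2034 — 3rd Friday is Sep 15 2034.
3rd Friday of October 2034: Oct 20 2034.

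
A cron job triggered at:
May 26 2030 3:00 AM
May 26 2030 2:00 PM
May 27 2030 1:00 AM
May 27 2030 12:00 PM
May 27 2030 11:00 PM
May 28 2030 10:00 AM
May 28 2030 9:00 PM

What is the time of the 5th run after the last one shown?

Gaps: 11, 11, 11, 11, 11, 11 hours — each event is 11 hours after the previous one.
May 28 2030 9:00 PM + 11 h = May 29 2030 8:00 AM.
May 29 2030 8:00 AM + 11 h = May 29 2030 7:00 PM.
May 29 2030 7:00 PM + 11 h = May 30 2030 6:00 AM.
May 30 2030 6:00 AM + 11 h = May 30 2030 5:00 PM.
May 30 2030 5:00 PM + 11 h = May 31 2030 4:00 AM.

May 31 2030 4:00 AM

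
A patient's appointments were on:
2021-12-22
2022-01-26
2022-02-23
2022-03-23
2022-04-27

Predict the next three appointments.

Gaps: 35, 28, 28, 35 days — a mix of 28 and 35. Every date is a Wednesday.
Each is the 4th Wednesday of its month.
4th Wednesday of May 2022: 2022-05-25.
4th Wednesday of June 2022: 2022-06-22.
July 2022 — 4th Wednesday is 2022-07-27.

2022-05-25, 2022-06-22, 2022-07-27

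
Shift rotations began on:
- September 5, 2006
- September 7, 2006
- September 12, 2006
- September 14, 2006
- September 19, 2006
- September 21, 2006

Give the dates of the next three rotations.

September 26, 2006; September 28, 2006; October 3, 2006

Every event lands on a Tuesday or Thursday (gaps cycle 2, 5, 2, 5, 2).
So the schedule is: every Tuesday and Thursday.
The following Tuesday is September 26, 2006.
Next Thursday: September 28, 2006.
Next Tuesday: October 3, 2006.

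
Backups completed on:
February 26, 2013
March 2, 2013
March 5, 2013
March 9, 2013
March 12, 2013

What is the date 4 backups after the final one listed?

Every event lands on a Tuesday or Saturday (gaps cycle 4, 3, 4, 3).
So the schedule is: every Tuesday and Saturday.
Next Saturday: March 16, 2013.
Next Tuesday: March 19, 2013.
Next Saturday: March 23, 2013.
The following Tuesday is March 26, 2013.

March 26, 2013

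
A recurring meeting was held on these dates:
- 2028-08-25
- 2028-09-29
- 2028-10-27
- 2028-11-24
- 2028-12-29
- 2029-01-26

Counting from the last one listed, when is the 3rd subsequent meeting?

These are Fridays with 35, 28, 28, 35, 28-day gaps.
Each is the final Friday of its month — 2028-09-29 is past the 28th, so '4th Friday' doesn't fit.
February 2029 ends with Friday 2029-02-23.
Last Friday of March 2029: 2029-03-30.
Last Friday of April 2029: 2029-04-27.

2029-04-27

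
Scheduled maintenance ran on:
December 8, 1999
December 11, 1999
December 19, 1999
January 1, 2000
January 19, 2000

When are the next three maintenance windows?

Intervals are 3, 8, 13, 18 days — an arithmetic progression with common difference 5.
Next gap: 23 days. January 19, 2000 + 23 days = February 11, 2000.
Next gap: 28 days. February 11, 2000 + 28 days = March 10, 2000.
Next gap: 33 days. March 10, 2000 + 33 days = April 12, 2000.

February 11, 2000; March 10, 2000; April 12, 2000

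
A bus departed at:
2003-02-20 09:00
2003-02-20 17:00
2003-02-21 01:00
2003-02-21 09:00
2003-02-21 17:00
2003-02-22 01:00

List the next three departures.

2003-02-22 09:00, 2003-02-22 17:00, 2003-02-23 01:00

The interval is a steady 8 hours (8, 8, 8, 8, 8).
2003-02-22 01:00 + 8 h = 2003-02-22 09:00.
2003-02-22 09:00 + 8 h = 2003-02-22 17:00.
2003-02-22 17:00 + 8 h = 2003-02-23 01:00.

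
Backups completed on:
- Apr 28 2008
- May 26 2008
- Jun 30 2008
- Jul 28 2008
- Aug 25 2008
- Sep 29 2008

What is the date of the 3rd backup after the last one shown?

Dec 29 2008

These are Mondays with 28, 35, 28, 28, 35-day gaps.
Each is the final Monday of its month — Jun 30 2008 is past the 28th, so '4th Monday' doesn't fit.
Last Monday of October 2008: Oct 27 2008.
November 2008 ends with Monday Nov 24 2008.
Last Monday of December 2008: Dec 29 2008.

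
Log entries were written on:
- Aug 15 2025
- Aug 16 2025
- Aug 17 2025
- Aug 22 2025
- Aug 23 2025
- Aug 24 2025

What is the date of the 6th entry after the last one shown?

Every event lands on a Friday or Saturday or Sunday (gaps cycle 1, 1, 5, 1, 1).
So the schedule is: every Friday, Saturday and Sunday.
Next Friday: Aug 29 2025.
Next Saturday: Aug 30 2025.
The following Sunday is Aug 31 2025.
Next Friday: Sep 5 2025.
Next Saturday: Sep 6 2025.
The following Sunday is Sep 7 2025.

Sep 7 2025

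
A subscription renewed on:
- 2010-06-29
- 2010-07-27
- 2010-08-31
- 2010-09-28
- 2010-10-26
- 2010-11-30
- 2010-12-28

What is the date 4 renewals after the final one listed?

These are Tuesdays with 28, 35, 28, 28, 35, 28-day gaps.
Each is the final Tuesday of its month — 2010-06-29 is past the 28th, so '4th Tuesday' doesn't fit.
Last Tuesday of January 2011: 2011-01-25.
February 2011 ends with Tuesday 2011-02-22.
Last Tuesday of March 2011: 2011-03-29.
April 2011 ends with Tuesday 2011-04-26.

2011-04-26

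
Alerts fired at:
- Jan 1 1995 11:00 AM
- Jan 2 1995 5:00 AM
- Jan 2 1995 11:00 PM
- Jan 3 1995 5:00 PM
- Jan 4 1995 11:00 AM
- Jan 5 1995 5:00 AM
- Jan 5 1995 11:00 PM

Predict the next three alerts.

The interval is a steady 18 hours (18, 18, 18, 18, 18, 18).
Jan 5 1995 11:00 PM + 18 h = Jan 6 1995 5:00 PM.
Jan 6 1995 5:00 PM + 18 h = Jan 7 1995 11:00 AM.
Jan 7 1995 11:00 AM + 18 h = Jan 8 1995 5:00 AM.

Jan 6 1995 5:00 PM, Jan 7 1995 11:00 AM, Jan 8 1995 5:00 AM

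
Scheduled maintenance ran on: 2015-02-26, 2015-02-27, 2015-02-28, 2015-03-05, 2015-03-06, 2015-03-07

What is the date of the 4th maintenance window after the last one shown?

2015-03-19

Every event lands on a Thursday or Friday or Saturday (gaps cycle 1, 1, 5, 1, 1).
So the schedule is: every Thursday, Friday and Saturday.
Next Thursday: 2015-03-12.
The following Friday is 2015-03-13.
The following Saturday is 2015-03-14.
Next Thursday: 2015-03-19.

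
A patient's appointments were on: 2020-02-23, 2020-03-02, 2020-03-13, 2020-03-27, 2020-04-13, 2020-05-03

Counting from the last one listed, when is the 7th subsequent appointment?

2020-12-13

The spacing grows by 3 each time: 8, 11, 14, 17, 20 days.
Next gap: 23 days. 2020-05-03 + 23 days = 2020-05-26.
Next gap: 26 days. 2020-05-26 + 26 days = 2020-06-21.
Next gap: 29 days. 2020-06-21 + 29 days = 2020-07-20.
Next gap: 32 days. 2020-07-20 + 32 days = 2020-08-21.
Next gap: 35 days. 2020-08-21 + 35 days = 2020-09-25.
Next gap: 38 days. 2020-09-25 + 38 days = 2020-11-02.
Next gap: 41 days. 2020-11-02 + 41 days = 2020-12-13.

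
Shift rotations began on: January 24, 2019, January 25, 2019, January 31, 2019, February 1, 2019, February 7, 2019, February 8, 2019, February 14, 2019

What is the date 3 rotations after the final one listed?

Every event lands on a Thursday or Friday (gaps cycle 1, 6, 1, 6, 1, 6).
So the schedule is: every Thursday and Friday.
The following Friday is February 15, 2019.
Next Thursday: February 21, 2019.
Next Friday: February 22, 2019.

February 22, 2019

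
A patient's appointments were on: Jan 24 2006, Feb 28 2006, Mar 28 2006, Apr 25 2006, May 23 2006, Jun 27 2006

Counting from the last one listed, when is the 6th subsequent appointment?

All dates are Tuesdays, 35, 28, 28, 28, 35 days apart.
Specifically, the 4th Tuesday of each month.
July 2006 — 4th Tuesday is Jul 25 2006.
August 2006 — 4th Tuesday is Aug 22 2006.
4th Tuesday of September 2006: Sep 26 2006.
4th Tuesday of October 2006: Oct 24 2006.
4th Tuesday of November 2006: Nov 28 2006.
4th Tuesday of December 2006: Dec 26 2006.

Dec 26 2006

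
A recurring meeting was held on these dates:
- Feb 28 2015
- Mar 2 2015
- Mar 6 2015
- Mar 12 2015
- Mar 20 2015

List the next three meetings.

The spacing grows by 2 each time: 2, 4, 6, 8 days.
Next gap: 10 days. Mar 20 2015 + 10 days = Mar 30 2015.
Next gap: 12 days. Mar 30 2015 + 12 days = Apr 11 2015.
Next gap: 14 days. Apr 11 2015 + 14 days = Apr 25 2015.

Mar 30 2015, Apr 11 2015, Apr 25 2015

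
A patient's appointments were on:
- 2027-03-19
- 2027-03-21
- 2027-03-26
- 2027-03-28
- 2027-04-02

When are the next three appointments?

2027-04-04, 2027-04-09, 2027-04-11

Gaps: 2, 5, 2, 5 days — not constant, but cyclic with period 2.
The events fall on every Friday and Sunday.
The following Sunday is 2027-04-04.
The following Friday is 2027-04-09.
Next Sunday: 2027-04-11.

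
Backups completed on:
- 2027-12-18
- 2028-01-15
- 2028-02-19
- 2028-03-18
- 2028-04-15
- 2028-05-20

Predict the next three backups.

2028-06-17, 2028-07-15, 2028-08-19

Gaps: 28, 35, 28, 28, 35 days — a mix of 28 and 35. Every date is a Saturday.
Each is the 3rd Saturday of its month.
June 2028 — 3rd Saturday is 2028-06-17.
3rd Saturday of July 2028: 2028-07-15.
3rd Saturday of August 2028: 2028-08-19.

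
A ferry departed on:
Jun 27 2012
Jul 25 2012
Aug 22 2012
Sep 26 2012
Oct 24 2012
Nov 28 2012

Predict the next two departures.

Dec 26 2012, Jan 23 2013

Gaps: 28, 28, 35, 28, 35 days — a mix of 28 and 35. Every date is a Wednesday.
Each is the 4th Wednesday of its month.
4th Wednesday of December 2012: Dec 26 2012.
January 2013 — 4th Wednesday is Jan 23 2013.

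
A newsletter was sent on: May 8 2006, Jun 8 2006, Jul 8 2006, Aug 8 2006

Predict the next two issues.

Sep 8 2006, Oct 8 2006

Gaps: 31, 30, 31 days — not constant. Every event is on the 8th of the month.
Pattern: the 8th of each month.
September 2006: Sep 8 2006.
Next: October 2006 → Oct 8 2006.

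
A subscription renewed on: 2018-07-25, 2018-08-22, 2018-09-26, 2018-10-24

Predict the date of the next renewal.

2018-11-28

These are Wednesdays at 28- or 35-day spacing (28, 35, 28).
The pattern: 4th Wednesday of the month.
4th Wednesday of November 2018: 2018-11-28.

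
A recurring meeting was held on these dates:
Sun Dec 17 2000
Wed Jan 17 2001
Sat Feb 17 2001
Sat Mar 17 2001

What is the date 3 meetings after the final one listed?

The day-of-month is always 17 (31, 31, 28 days between events).
So this recurs on the 17th of each month.
Next: April 2001 → Tue Apr 17 2001.
May 2001: Thu May 17 2001.
June 2001: Sun Jun 17 2001.

Sun Jun 17 2001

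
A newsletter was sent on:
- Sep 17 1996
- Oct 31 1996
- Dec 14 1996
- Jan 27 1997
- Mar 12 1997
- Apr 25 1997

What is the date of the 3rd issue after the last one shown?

The spacing is 44, 44, 44, 44, 44 days — always 44 days.
Apr 25 1997 + 44 days = Jun 8 1997.
Jun 8 1997 + 44 days = Jul 22 1997.
Jul 22 1997 + 44 days = Sep 4 1997.

Sep 4 1997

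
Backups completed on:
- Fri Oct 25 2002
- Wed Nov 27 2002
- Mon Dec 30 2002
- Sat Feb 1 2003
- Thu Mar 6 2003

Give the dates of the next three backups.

Gaps between consecutive events: 33, 33, 33, 33 days — a constant 33-day interval.
Thu Mar 6 2003 + 33 days = Tue Apr 8 2003.
Tue Apr 8 2003 + 33 days = Sun May 11 2003.
Sun May 11 2003 + 33 days = Fri Jun 13 2003.

Tue Apr 8 2003, Sun May 11 2003, Fri Jun 13 2003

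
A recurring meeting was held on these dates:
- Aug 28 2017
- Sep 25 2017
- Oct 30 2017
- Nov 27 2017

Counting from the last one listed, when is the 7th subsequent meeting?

Jun 25 2018

Every date is a Monday; gaps 28, 35, 28 days.
Each is the last Monday of its month (at least one falls on the 29th or later, ruling out '4th Monday').
December 2017 ends with Monday Dec 25 2017.
Last Monday of January 2018: Jan 29 2018.
February 2018 ends with Monday Feb 26 2018.
Last Monday of March 2018: Mar 26 2018.
Last Monday of April 2018: Apr 30 2018.
Last Monday of May 2018: May 28 2018.
Last Monday of June 2018: Jun 25 2018.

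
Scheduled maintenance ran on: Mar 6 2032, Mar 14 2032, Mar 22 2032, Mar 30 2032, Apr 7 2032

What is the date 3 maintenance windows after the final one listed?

May 1 2032

Gaps between consecutive events: 8, 8, 8, 8 days — a constant 8-day interval.
Apr 7 2032 + 8 days = Apr 15 2032.
Apr 15 2032 + 8 days = Apr 23 2032.
Apr 23 2032 + 8 days = May 1 2032.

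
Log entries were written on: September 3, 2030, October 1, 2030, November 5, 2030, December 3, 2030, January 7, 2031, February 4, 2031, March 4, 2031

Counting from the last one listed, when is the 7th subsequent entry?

October 7, 2031

All dates are Tuesdays, 28, 35, 28, 35, 28, 28 days apart.
Specifically, the 1st Tuesday of each month.
April 2031 — 1st Tuesday is April 1, 2031.
May 2031 — 1st Tuesday is May 6, 2031.
June 2031 — 1st Tuesday is June 3, 2031.
1st Tuesday of July 2031: July 1, 2031.
August 2031 — 1st Tuesday is August 5, 2031.
September 2031 — 1st Tuesday is September 2, 2031.
October 2031 — 1st Tuesday is October 7, 2031.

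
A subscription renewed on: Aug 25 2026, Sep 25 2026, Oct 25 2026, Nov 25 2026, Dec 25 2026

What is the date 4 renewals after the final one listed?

The day-of-month is always 25 (31, 30, 31, 30 days between events).
So this recurs on the 25th of each month.
Next: January 2027 → Jan 25 2027.
February 2027: Feb 25 2027.
March 2027: Mar 25 2027.
April 2027: Apr 25 2027.

Apr 25 2027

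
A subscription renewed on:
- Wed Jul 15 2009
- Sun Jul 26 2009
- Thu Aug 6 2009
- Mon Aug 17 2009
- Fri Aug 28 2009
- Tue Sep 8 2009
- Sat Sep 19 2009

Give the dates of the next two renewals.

Every event comes 11 days after the last (11, 11, 11, 11, 11, 11).
Sat Sep 19 2009 + 11 days = Wed Sep 30 2009.
Wed Sep 30 2009 + 11 days = Sun Oct 11 2009.

Wed Sep 30 2009, Sun Oct 11 2009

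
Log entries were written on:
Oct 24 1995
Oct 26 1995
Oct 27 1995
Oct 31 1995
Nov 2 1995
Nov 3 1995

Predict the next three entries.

Gaps: 2, 1, 4, 2, 1 days — not constant, but cyclic with period 3.
The events fall on every Tuesday, Thursday and Friday.
The following Tuesday is Nov 7 1995.
The following Thursday is Nov 9 1995.
Next Friday: Nov 10 1995.

Nov 7 1995, Nov 9 1995, Nov 10 1995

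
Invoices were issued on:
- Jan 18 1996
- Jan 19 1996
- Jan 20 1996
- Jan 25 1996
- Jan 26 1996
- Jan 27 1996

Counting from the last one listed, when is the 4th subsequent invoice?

The gap pattern 1, 1, 5, 1, 1 repeats every 3 events.
These are the Thursdays, Fridays and Saturdays of each week.
Next Thursday: Feb 1 1996.
Next Friday: Feb 2 1996.
Next Saturday: Feb 3 1996.
Next Thursday: Feb 8 1996.

Feb 8 1996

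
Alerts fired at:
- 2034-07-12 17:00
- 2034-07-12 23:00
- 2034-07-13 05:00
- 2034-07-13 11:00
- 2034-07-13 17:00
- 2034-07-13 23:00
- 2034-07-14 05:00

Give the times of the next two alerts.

2034-07-14 11:00, 2034-07-14 17:00

The interval is a steady 6 hours (6, 6, 6, 6, 6, 6).
2034-07-14 05:00 + 6 h = 2034-07-14 11:00.
2034-07-14 11:00 + 6 h = 2034-07-14 17:00.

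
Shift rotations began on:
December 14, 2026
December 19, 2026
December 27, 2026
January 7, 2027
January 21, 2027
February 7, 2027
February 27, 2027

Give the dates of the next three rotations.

March 22, 2027; April 17, 2027; May 16, 2027

Intervals are 5, 8, 11, 14, 17, 20 days — an arithmetic progression with common difference 3.
Next gap: 23 days. February 27, 2027 + 23 days = March 22, 2027.
Next gap: 26 days. March 22, 2027 + 26 days = April 17, 2027.
Next gap: 29 days. April 17, 2027 + 29 days = May 16, 2027.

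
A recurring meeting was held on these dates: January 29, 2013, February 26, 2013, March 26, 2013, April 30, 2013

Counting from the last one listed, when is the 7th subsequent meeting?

November 26, 2013

Every date is a Tuesday; gaps 28, 28, 35 days.
Each is the last Tuesday of its month (at least one falls on the 29th or later, ruling out '4th Tuesday').
May 2013 ends with Tuesday May 28, 2013.
June 2013 ends with Tuesday June 25, 2013.
July 2013 ends with Tuesday July 30, 2013.
August 2013 ends with Tuesday August 27, 2013.
Last Tuesday of September 2013: September 24, 2013.
October 2013 ends with Tuesday October 29, 2013.
Last Tuesday of November 2013: November 26, 2013.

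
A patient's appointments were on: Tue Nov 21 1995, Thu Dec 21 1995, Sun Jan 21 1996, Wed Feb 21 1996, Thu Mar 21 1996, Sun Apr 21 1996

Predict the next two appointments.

Gaps: 30, 31, 31, 29, 31 days — not constant. Every event is on the 21st of the month.
Pattern: the 21st of each month.
Next: May 1996 → Tue May 21 1996.
June 1996: Fri Jun 21 1996.

Tue May 21 1996, Fri Jun 21 1996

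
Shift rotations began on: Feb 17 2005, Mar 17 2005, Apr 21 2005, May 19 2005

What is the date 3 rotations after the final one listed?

These are Thursdays at 28- or 35-day spacing (28, 35, 28).
The pattern: 3rd Thursday of the month.
3rd Thursday of June 2005: Jun 16 2005.
July 2005 — 3rd Thursday is Jul 21 2005.
3rd Thursday of August 2005: Aug 18 2005.

Aug 18 2005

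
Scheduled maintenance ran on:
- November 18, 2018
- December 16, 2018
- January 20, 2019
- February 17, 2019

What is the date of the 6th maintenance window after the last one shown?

August 18, 2019

These are Sundays at 28- or 35-day spacing (28, 35, 28).
The pattern: 3rd Sunday of the month.
3rd Sunday of March 2019: March 17, 2019.
April 2019 — 3rd Sunday is April 21, 2019.
May 2019 — 3rd Sunday is May 19, 2019.
3rd Sunday of June 2019: June 16, 2019.
July 2019 — 3rd Sunday is July 21, 2019.
August 2019 — 3rd Sunday is August 18, 2019.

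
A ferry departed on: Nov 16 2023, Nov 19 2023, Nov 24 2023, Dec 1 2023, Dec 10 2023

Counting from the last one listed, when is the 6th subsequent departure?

Intervals are 3, 5, 7, 9 days — an arithmetic progression with common difference 2.
Next gap: 11 days. Dec 10 2023 + 11 days = Dec 21 2023.
Next gap: 13 days. Dec 21 2023 + 13 days = Jan 3 2024.
Next gap: 15 days. Jan 3 2024 + 15 days = Jan 18 2024.
Next gap: 17 days. Jan 18 2024 + 17 days = Feb 4 2024.
Next gap: 19 days. Feb 4 2024 + 19 days = Feb 23 2024.
Next gap: 21 days. Feb 23 2024 + 21 days = Mar 15 2024.

Mar 15 2024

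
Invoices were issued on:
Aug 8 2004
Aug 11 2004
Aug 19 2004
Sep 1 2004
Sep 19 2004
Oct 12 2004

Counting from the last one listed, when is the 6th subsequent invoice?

Jun 12 2005

Gaps: 3, 8, 13, 18, 23 days — each gap is 5 larger than the previous one.
Next gap: 28 days. Oct 12 2004 + 28 days = Nov 9 2004.
Next gap: 33 days. Nov 9 2004 + 33 days = Dec 12 2004.
Next gap: 38 days. Dec 12 2004 + 38 days = Jan 19 2005.
Next gap: 43 days. Jan 19 2005 + 43 days = Mar 3 2005.
Next gap: 48 days. Mar 3 2005 + 48 days = Apr 20 2005.
Next gap: 53 days. Apr 20 2005 + 53 days = Jun 12 2005.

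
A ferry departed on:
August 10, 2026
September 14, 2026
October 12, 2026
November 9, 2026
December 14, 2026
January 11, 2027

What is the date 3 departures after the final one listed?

These are Mondays at 28- or 35-day spacing (35, 28, 28, 35, 28).
The pattern: 2nd Monday of the month.
2nd Monday of February 2027: February 8, 2027.
2nd Monday of March 2027: March 8, 2027.
April 2027 — 2nd Monday is April 12, 2027.

April 12, 2027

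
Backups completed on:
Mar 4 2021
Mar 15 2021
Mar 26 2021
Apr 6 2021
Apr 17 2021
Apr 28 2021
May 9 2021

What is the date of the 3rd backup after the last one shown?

Jun 11 2021

Every event comes 11 days after the last (11, 11, 11, 11, 11, 11).
May 9 2021 + 11 days = May 20 2021.
May 20 2021 + 11 days = May 31 2021.
May 31 2021 + 11 days = Jun 11 2021.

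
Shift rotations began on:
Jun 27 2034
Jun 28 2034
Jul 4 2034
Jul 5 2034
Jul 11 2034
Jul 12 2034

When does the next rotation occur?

Jul 18 2034

Gaps: 1, 6, 1, 6, 1 days — not constant, but cyclic with period 2.
The events fall on every Tuesday and Wednesday.
Next Tuesday: Jul 18 2034.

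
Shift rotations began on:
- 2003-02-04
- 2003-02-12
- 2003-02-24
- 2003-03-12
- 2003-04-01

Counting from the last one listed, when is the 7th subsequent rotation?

2003-12-09

Gaps: 8, 12, 16, 20 days — each gap is 4 larger than the previous one.
Next gap: 24 days. 2003-04-01 + 24 days = 2003-04-25.
Next gap: 28 days. 2003-04-25 + 28 days = 2003-05-23.
Next gap: 32 days. 2003-05-23 + 32 days = 2003-06-24.
Next gap: 36 days. 2003-06-24 + 36 days = 2003-07-30.
Next gap: 40 days. 2003-07-30 + 40 days = 2003-09-08.
Next gap: 44 days. 2003-09-08 + 44 days = 2003-10-22.
Next gap: 48 days. 2003-10-22 + 48 days = 2003-12-09.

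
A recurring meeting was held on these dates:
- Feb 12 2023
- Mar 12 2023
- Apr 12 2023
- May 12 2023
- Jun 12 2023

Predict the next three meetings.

Jul 12 2023, Aug 12 2023, Sep 12 2023

Each date is the 12th; the gaps (28, 31, 30, 31) track the month lengths.
The rule is the 12th of each month.
Next: July 2023 → Jul 12 2023.
Next: August 2023 → Aug 12 2023.
Next: September 2023 → Sep 12 2023.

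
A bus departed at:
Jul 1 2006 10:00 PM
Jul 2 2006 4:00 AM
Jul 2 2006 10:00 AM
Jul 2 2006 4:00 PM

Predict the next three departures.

Jul 2 2006 10:00 PM, Jul 3 2006 4:00 AM, Jul 3 2006 10:00 AM

Gaps: 6, 6, 6 hours — each event is 6 hours after the previous one.
Jul 2 2006 4:00 PM + 6 h = Jul 2 2006 10:00 PM.
Jul 2 2006 10:00 PM + 6 h = Jul 3 2006 4:00 AM.
Jul 3 2006 4:00 AM + 6 h = Jul 3 2006 10:00 AM.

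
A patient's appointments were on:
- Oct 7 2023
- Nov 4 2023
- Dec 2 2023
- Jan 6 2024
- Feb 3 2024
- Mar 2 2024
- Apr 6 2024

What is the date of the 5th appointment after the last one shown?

All dates are Saturdays, 28, 28, 35, 28, 28, 35 days apart.
Specifically, the 1st Saturday of each month.
May 2024 — 1st Saturday is May 4 2024.
1st Saturday of June 2024: Jun 1 2024.
July 2024 — 1st Saturday is Jul 6 2024.
August 2024 — 1st Saturday is Aug 3 2024.
1st Saturday of September 2024: Sep 7 2024.

Sep 7 2024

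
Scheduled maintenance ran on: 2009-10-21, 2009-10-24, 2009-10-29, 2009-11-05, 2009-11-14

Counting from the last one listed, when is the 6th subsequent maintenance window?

2010-02-18

Gaps: 3, 5, 7, 9 days — each gap is 2 larger than the previous one.
Next gap: 11 days. 2009-11-14 + 11 days = 2009-11-25.
Next gap: 13 days. 2009-11-25 + 13 days = 2009-12-08.
Next gap: 15 days. 2009-12-08 + 15 days = 2009-12-23.
Next gap: 17 days. 2009-12-23 + 17 days = 2010-01-09.
Next gap: 19 days. 2010-01-09 + 19 days = 2010-01-28.
Next gap: 21 days. 2010-01-28 + 21 days = 2010-02-18.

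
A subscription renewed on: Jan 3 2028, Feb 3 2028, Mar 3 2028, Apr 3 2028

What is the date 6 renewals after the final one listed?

Each date is the 3rd; the gaps (31, 29, 31) track the month lengths.
The rule is the 3rd of each month.
Next: May 2028 → May 3 2028.
June 2028: Jun 3 2028.
Next: July 2028 → Jul 3 2028.
Next: August 2028 → Aug 3 2028.
Next: September 2028 → Sep 3 2028.
October 2028: Oct 3 2028.

Oct 3 2028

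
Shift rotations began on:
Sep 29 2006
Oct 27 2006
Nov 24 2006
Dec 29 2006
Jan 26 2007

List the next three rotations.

Feb 23 2007, Mar 30 2007, Apr 27 2007

These are Fridays with 28, 28, 35, 28-day gaps.
Each is the final Friday of its month — Sep 29 2006 is past the 28th, so '4th Friday' doesn't fit.
Last Friday of February 2007: Feb 23 2007.
Last Friday of March 2007: Mar 30 2007.
Last Friday of April 2007: Apr 27 2007.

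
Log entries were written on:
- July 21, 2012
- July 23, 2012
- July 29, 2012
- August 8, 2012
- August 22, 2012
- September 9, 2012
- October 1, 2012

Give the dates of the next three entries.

Gaps: 2, 6, 10, 14, 18, 22 days — each gap is 4 larger than the previous one.
Next gap: 26 days. October 1, 2012 + 26 days = October 27, 2012.
Next gap: 30 days. October 27, 2012 + 30 days = November 26, 2012.
Next gap: 34 days. November 26, 2012 + 34 days = December 30, 2012.

October 27, 2012; November 26, 2012; December 30, 2012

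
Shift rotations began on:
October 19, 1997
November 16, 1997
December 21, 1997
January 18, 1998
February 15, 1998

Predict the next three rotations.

These are Sundays at 28- or 35-day spacing (28, 35, 28, 28).
The pattern: 3rd Sunday of the month.
3rd Sunday of March 1998: March 15, 1998.
April 1998 — 3rd Sunday is April 19, 1998.
May 1998 — 3rd Sunday is May 17, 1998.

March 15, 1998; April 19, 1998; May 17, 1998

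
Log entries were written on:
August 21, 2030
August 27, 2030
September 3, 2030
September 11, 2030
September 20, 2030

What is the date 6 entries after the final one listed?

Intervals are 6, 7, 8, 9 days — an arithmetic progression with common difference 1.
Next gap: 10 days. September 20, 2030 + 10 days = September 30, 2030.
Next gap: 11 days. September 30, 2030 + 11 days = October 11, 2030.
Next gap: 12 days. October 11, 2030 + 12 days = October 23, 2030.
Next gap: 13 days. October 23, 2030 + 13 days = November 5, 2030.
Next gap: 14 days. November 5, 2030 + 14 days = November 19, 2030.
Next gap: 15 days. November 19, 2030 + 15 days = December 4, 2030.

December 4, 2030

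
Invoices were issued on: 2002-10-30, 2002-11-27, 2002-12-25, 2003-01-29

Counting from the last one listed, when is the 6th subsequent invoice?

2003-07-30

These are Wednesdays with 28, 28, 35-day gaps.
Each is the final Wednesday of its month — 2002-10-30 is past the 28th, so '4th Wednesday' doesn't fit.
Last Wednesday of February 2003: 2003-02-26.
Last Wednesday of March 2003: 2003-03-26.
Last Wednesday of April 2003: 2003-04-30.
May 2003 ends with Wednesday 2003-05-28.
June 2003 ends with Wednesday 2003-06-25.
July 2003 ends with Wednesday 2003-07-30.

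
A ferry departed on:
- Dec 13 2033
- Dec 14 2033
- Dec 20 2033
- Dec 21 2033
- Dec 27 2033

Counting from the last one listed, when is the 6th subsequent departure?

Jan 17 2034

Gaps: 1, 6, 1, 6 days — not constant, but cyclic with period 2.
The events fall on every Tuesday and Wednesday.
Next Wednesday: Dec 28 2033.
The following Tuesday is Jan 3 2034.
Next Wednesday: Jan 4 2034.
Next Tuesday: Jan 10 2034.
Next Wednesday: Jan 11 2034.
Next Tuesday: Jan 17 2034.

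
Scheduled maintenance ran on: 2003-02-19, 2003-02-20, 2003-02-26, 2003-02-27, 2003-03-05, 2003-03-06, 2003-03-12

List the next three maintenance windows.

Every event lands on a Wednesday or Thursday (gaps cycle 1, 6, 1, 6, 1, 6).
So the schedule is: every Wednesday and Thursday.
Next Thursday: 2003-03-13.
The following Wednesday is 2003-03-19.
The following Thursday is 2003-03-20.

2003-03-13, 2003-03-19, 2003-03-20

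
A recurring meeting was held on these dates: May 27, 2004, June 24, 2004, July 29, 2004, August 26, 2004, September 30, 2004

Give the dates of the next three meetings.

All Thursdays; the gaps (28, 35, 28, 35) vary with month length.
This is the last Thursday of each month.
Last Thursday of October 2004: October 28, 2004.
November 2004 ends with Thursday November 25, 2004.
Last Thursday of December 2004: December 30, 2004.

October 28, 2004; November 25, 2004; December 30, 2004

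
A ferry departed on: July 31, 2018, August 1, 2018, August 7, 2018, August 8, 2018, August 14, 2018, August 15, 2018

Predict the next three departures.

August 21, 2018; August 22, 2018; August 28, 2018

Gaps: 1, 6, 1, 6, 1 days — not constant, but cyclic with period 2.
The events fall on every Tuesday and Wednesday.
Next Tuesday: August 21, 2018.
Next Wednesday: August 22, 2018.
The following Tuesday is August 28, 2018.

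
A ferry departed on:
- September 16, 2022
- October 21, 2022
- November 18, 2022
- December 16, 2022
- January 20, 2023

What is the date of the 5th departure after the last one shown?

These are Fridays at 28- or 35-day spacing (35, 28, 28, 35).
The pattern: 3rd Friday of the month.
3rd Friday of February 2023: February 17, 2023.
March 2023 — 3rd Friday is March 17, 2023.
April 2023 — 3rd Friday is April 21, 2023.
3rd Friday of May 2023: May 19, 2023.
3rd Friday of June 2023: June 16, 2023.

June 16, 2023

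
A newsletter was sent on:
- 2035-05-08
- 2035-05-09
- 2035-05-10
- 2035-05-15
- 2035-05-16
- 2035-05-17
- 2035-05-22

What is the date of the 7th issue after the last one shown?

The gap pattern 1, 1, 5, 1, 1, 5 repeats every 3 events.
These are the Tuesdays, Wednesdays and Thursdays of each week.
Next Wednesday: 2035-05-23.
The following Thursday is 2035-05-24.
Next Tuesday: 2035-05-29.
Next Wednesday: 2035-05-30.
Next Thursday: 2035-05-31.
Next Tuesday: 2035-06-05.
The following Wednesday is 2035-06-06.

2035-06-06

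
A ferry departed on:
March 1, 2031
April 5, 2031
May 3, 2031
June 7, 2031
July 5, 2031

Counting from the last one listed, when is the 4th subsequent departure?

These are Saturdays at 28- or 35-day spacing (35, 28, 35, 28).
The pattern: 1st Saturday of the month.
August 2031 — 1st Saturday is August 2, 2031.
September 2031 — 1st Saturday is September 6, 2031.
October 2031 — 1st Saturday is October 4, 2031.
November 2031 — 1st Saturday is November 1, 2031.

November 1, 2031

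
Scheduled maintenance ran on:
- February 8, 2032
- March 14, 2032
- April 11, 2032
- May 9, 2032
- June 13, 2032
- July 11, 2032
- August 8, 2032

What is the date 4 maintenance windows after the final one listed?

December 12, 2032

Gaps: 35, 28, 28, 35, 28, 28 days — a mix of 28 and 35. Every date is a Sunday.
Each is the 2nd Sunday of its month.
September 2032 — 2nd Sunday is September 12, 2032.
October 2032 — 2nd Sunday is October 10, 2032.
November 2032 — 2nd Sunday is November 14, 2032.
2nd Sunday of December 2032: December 12, 2032.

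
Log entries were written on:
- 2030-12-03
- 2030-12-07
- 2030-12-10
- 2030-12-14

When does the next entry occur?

2030-12-17

The gap pattern 4, 3, 4 repeats every 2 events.
These are the Tuesdays and Saturdays of each week.
Next Tuesday: 2030-12-17.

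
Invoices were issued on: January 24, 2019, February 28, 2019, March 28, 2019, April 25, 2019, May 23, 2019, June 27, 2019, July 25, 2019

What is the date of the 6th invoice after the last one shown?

January 23, 2020

All dates are Thursdays, 35, 28, 28, 28, 35, 28 days apart.
Specifically, the 4th Thursday of each month.
August 2019 — 4th Thursday is August 22, 2019.
4th Thursday of September 2019: September 26, 2019.
4th Thursday of October 2019: October 24, 2019.
4th Thursday of November 2019: November 28, 2019.
December 2019 — 4th Thursday is December 26, 2019.
4th Thursday of January 2020: January 23, 2020.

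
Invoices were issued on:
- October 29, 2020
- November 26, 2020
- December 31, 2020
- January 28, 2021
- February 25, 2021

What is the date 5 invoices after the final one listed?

These are Thursdays with 28, 35, 28, 28-day gaps.
Each is the final Thursday of its month — October 29, 2020 is past the 28th, so '4th Thursday' doesn't fit.
March 2021 ends with Thursday March 25, 2021.
April 2021 ends with Thursday April 29, 2021.
Last Thursday of May 2021: May 27, 2021.
Last Thursday of June 2021: June 24, 2021.
Last Thursday of July 2021: July 29, 2021.

July 29, 2021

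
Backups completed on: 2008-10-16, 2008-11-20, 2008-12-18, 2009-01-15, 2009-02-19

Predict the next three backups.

Gaps: 35, 28, 28, 35 days — a mix of 28 and 35. Every date is a Thursday.
Each is the 3rd Thursday of its month.
March 2009 — 3rd Thursday is 2009-03-19.
April 2009 — 3rd Thursday is 2009-04-16.
3rd Thursday of May 2009: 2009-05-21.

2009-03-19, 2009-04-16, 2009-05-21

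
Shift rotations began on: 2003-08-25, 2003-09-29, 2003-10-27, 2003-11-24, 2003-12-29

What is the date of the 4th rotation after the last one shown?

Every date is a Monday; gaps 35, 28, 28, 35 days.
Each is the last Monday of its month (at least one falls on the 29th or later, ruling out '4th Monday').
Last Monday of January 2004: 2004-01-26.
Last Monday of February 2004: 2004-02-23.
Last Monday of March 2004: 2004-03-29.
Last Monday of April 2004: 2004-04-26.

2004-04-26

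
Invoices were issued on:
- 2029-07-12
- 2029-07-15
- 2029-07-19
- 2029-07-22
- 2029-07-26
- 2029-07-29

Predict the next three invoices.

2029-08-02, 2029-08-05, 2029-08-09

The gap pattern 3, 4, 3, 4, 3 repeats every 2 events.
These are the Thursdays and Sundays of each week.
The following Thursday is 2029-08-02.
Next Sunday: 2029-08-05.
The following Thursday is 2029-08-09.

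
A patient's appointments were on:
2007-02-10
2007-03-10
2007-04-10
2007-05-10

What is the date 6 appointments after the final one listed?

2007-11-10

Each date is the 10th; the gaps (28, 31, 30) track the month lengths.
The rule is the 10th of each month.
June 2007: 2007-06-10.
Next: July 2007 → 2007-07-10.
Next: August 2007 → 2007-08-10.
Next: September 2007 → 2007-09-10.
October 2007: 2007-10-10.
November 2007: 2007-11-10.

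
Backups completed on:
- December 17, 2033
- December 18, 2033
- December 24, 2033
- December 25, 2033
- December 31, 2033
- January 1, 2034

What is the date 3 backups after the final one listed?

Gaps: 1, 6, 1, 6, 1 days — not constant, but cyclic with period 2.
The events fall on every Saturday and Sunday.
The following Saturday is January 7, 2034.
Next Sunday: January 8, 2034.
Next Saturday: January 14, 2034.

January 14, 2034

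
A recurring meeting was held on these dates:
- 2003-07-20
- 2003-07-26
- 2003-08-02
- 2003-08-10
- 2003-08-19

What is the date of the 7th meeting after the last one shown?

2003-11-18

Intervals are 6, 7, 8, 9 days — an arithmetic progression with common difference 1.
Next gap: 10 days. 2003-08-19 + 10 days = 2003-08-29.
Next gap: 11 days. 2003-08-29 + 11 days = 2003-09-09.
Next gap: 12 days. 2003-09-09 + 12 days = 2003-09-21.
Next gap: 13 days. 2003-09-21 + 13 days = 2003-10-04.
Next gap: 14 days. 2003-10-04 + 14 days = 2003-10-18.
Next gap: 15 days. 2003-10-18 + 15 days = 2003-11-02.
Next gap: 16 days. 2003-11-02 + 16 days = 2003-11-18.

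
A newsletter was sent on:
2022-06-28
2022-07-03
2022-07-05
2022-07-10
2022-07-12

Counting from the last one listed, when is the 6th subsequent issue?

The gap pattern 5, 2, 5, 2 repeats every 2 events.
These are the Tuesdays and Sundays of each week.
The following Sunday is 2022-07-17.
The following Tuesday is 2022-07-19.
The following Sunday is 2022-07-24.
Next Tuesday: 2022-07-26.
The following Sunday is 2022-07-31.
The following Tuesday is 2022-08-02.

2022-08-02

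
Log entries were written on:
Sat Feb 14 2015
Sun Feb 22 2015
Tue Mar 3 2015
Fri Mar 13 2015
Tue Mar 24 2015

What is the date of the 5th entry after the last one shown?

Tue Jun 2 2015

Gaps: 8, 9, 10, 11 days — each gap is 1 larger than the previous one.
Next gap: 12 days. Tue Mar 24 2015 + 12 days = Sun Apr 5 2015.
Next gap: 13 days. Sun Apr 5 2015 + 13 days = Sat Apr 18 2015.
Next gap: 14 days. Sat Apr 18 2015 + 14 days = Sat May 2 2015.
Next gap: 15 days. Sat May 2 2015 + 15 days = Sun May 17 2015.
Next gap: 16 days. Sun May 17 2015 + 16 days = Tue Jun 2 2015.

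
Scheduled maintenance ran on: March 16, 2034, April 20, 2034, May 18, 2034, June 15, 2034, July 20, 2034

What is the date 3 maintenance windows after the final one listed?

Gaps: 35, 28, 28, 35 days — a mix of 28 and 35. Every date is a Thursday.
Each is the 3rd Thursday of its month.
3rd Thursday of August 2034: August 17, 2034.
September 2034 — 3rd Thursday is September 21, 2034.
October 2034 — 3rd Thursday is October 19, 2034.

October 19, 2034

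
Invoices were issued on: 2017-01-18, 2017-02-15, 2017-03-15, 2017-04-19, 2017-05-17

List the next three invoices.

2017-06-21, 2017-07-19, 2017-08-16

These are Wednesdays at 28- or 35-day spacing (28, 28, 35, 28).
The pattern: 3rd Wednesday of the month.
3rd Wednesday of June 2017: 2017-06-21.
July 2017 — 3rd Wednesday is 2017-07-19.
3rd Wednesday of August 2017: 2017-08-16.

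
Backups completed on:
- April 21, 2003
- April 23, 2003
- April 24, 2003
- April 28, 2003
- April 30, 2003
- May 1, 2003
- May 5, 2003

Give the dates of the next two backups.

The gap pattern 2, 1, 4, 2, 1, 4 repeats every 3 events.
These are the Mondays, Wednesdays and Thursdays of each week.
Next Wednesday: May 7, 2003.
Next Thursday: May 8, 2003.

May 7, 2003; May 8, 2003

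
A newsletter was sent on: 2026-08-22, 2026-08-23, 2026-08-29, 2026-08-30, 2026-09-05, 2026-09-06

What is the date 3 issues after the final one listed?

Every event lands on a Saturday or Sunday (gaps cycle 1, 6, 1, 6, 1).
So the schedule is: every Saturday and Sunday.
Next Saturday: 2026-09-12.
Next Sunday: 2026-09-13.
Next Saturday: 2026-09-19.

2026-09-19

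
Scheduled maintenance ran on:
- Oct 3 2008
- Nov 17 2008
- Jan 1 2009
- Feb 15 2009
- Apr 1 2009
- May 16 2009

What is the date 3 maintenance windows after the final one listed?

Sep 28 2009

Every event comes 45 days after the last (45, 45, 45, 45, 45).
May 16 2009 + 45 days = Jun 30 2009.
Jun 30 2009 + 45 days = Aug 14 2009.
Aug 14 2009 + 45 days = Sep 28 2009.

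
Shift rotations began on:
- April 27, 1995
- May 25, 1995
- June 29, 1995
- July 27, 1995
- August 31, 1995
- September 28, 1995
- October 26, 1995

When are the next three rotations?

All Thursdays; the gaps (28, 35, 28, 35, 28, 28) vary with month length.
This is the last Thursday of each month.
November 1995 ends with Thursday November 30, 1995.
Last Thursday of December 1995: December 28, 1995.
January 1996 ends with Thursday January 25, 1996.

November 30, 1995; December 28, 1995; January 25, 1996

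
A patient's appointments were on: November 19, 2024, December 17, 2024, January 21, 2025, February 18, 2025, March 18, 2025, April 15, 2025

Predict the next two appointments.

May 20, 2025; June 17, 2025

All dates are Tuesdays, 28, 35, 28, 28, 28 days apart.
Specifically, the 3rd Tuesday of each month.
3rd Tuesday of May 2025: May 20, 2025.
3rd Tuesday of June 2025: June 17, 2025.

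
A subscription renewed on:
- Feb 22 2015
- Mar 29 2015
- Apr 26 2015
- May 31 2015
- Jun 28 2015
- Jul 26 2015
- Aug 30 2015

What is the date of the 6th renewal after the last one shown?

Feb 28 2016

These are Sundays with 35, 28, 35, 28, 28, 35-day gaps.
Each is the final Sunday of its month — Mar 29 2015 is past the 28th, so '4th Sunday' doesn't fit.
September 2015 ends with Sunday Sep 27 2015.
Last Sunday of October 2015: Oct 25 2015.
Last Sunday of November 2015: Nov 29 2015.
Last Sunday of December 2015: Dec 27 2015.
January 2016 ends with Sunday Jan 31 2016.
Last Sunday of February 2016: Feb 28 2016.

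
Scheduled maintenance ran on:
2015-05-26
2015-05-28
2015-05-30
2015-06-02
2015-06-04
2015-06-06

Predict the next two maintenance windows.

2015-06-09, 2015-06-11

The gap pattern 2, 2, 3, 2, 2 repeats every 3 events.
These are the Tuesdays, Thursdays and Saturdays of each week.
Next Tuesday: 2015-06-09.
The following Thursday is 2015-06-11.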